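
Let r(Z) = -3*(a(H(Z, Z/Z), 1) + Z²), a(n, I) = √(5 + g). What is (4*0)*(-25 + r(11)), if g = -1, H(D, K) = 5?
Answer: 0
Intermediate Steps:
a(n, I) = 2 (a(n, I) = √(5 - 1) = √4 = 2)
r(Z) = -6 - 3*Z² (r(Z) = -3*(2 + Z²) = -6 - 3*Z²)
(4*0)*(-25 + r(11)) = (4*0)*(-25 + (-6 - 3*11²)) = 0*(-25 + (-6 - 3*121)) = 0*(-25 + (-6 - 363)) = 0*(-25 - 369) = 0*(-394) = 0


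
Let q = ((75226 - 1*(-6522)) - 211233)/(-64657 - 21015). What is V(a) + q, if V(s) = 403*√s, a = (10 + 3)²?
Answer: 448965093/85672 ≈ 5240.5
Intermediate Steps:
a = 169 (a = 13² = 169)
q = 129485/85672 (q = ((75226 + 6522) - 211233)/(-85672) = (81748 - 211233)*(-1/85672) = -129485*(-1/85672) = 129485/85672 ≈ 1.5114)
V(a) + q = 403*√169 + 129485/85672 = 403*13 + 129485/85672 = 5239 + 129485/85672 = 448965093/85672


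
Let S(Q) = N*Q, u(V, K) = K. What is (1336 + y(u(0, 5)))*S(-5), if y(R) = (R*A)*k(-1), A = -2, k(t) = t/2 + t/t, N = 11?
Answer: -73205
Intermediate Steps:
k(t) = 1 + t/2 (k(t) = t*(1/2) + 1 = t/2 + 1 = 1 + t/2)
S(Q) = 11*Q
y(R) = -R (y(R) = (R*(-2))*(1 + (1/2)*(-1)) = (-2*R)*(1 - 1/2) = -2*R*(1/2) = -R)
(1336 + y(u(0, 5)))*S(-5) = (1336 - 1*5)*(11*(-5)) = (1336 - 5)*(-55) = 1331*(-55) = -73205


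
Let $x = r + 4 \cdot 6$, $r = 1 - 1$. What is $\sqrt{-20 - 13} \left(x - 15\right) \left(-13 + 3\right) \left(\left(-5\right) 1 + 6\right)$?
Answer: $- 90 i \sqrt{33} \approx - 517.01 i$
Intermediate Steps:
$r = 0$ ($r = 1 - 1 = 0$)
$x = 24$ ($x = 0 + 4 \cdot 6 = 0 + 24 = 24$)
$\sqrt{-20 - 13} \left(x - 15\right) \left(-13 + 3\right) \left(\left(-5\right) 1 + 6\right) = \sqrt{-20 - 13} \left(24 - 15\right) \left(-13 + 3\right) \left(\left(-5\right) 1 + 6\right) = \sqrt{-33} \cdot 9 \left(-10\right) \left(-5 + 6\right) = i \sqrt{33} \left(-90\right) 1 = - 90 i \sqrt{33} \cdot 1 = - 90 i \sqrt{33}$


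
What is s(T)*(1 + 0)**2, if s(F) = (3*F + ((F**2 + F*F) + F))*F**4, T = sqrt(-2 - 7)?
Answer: -1458 + 972*I ≈ -1458.0 + 972.0*I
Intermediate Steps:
T = 3*I (T = sqrt(-9) = 3*I ≈ 3.0*I)
s(F) = F**4*(2*F**2 + 4*F) (s(F) = (3*F + ((F**2 + F**2) + F))*F**4 = (3*F + (2*F**2 + F))*F**4 = (3*F + (F + 2*F**2))*F**4 = (2*F**2 + 4*F)*F**4 = F**4*(2*F**2 + 4*F))
s(T)*(1 + 0)**2 = (2*(3*I)**5*(2 + 3*I))*(1 + 0)**2 = (2*(243*I)*(2 + 3*I))*1**2 = (486*I*(2 + 3*I))*1 = 486*I*(2 + 3*I)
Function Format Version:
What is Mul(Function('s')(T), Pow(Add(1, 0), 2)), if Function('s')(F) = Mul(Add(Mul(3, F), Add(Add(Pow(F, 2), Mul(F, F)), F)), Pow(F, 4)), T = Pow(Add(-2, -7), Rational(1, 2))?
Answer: Add(-1458, Mul(972, I)) ≈ Add(-1458.0, Mul(972.00, I))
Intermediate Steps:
T = Mul(3, I) (T = Pow(-9, Rational(1, 2)) = Mul(3, I) ≈ Mul(3.0000, I))
Function('s')(F) = Mul(Pow(F, 4), Add(Mul(2, Pow(F, 2)), Mul(4, F))) (Function('s')(F) = Mul(Add(Mul(3, F), Add(Add(Pow(F, 2), Pow(F, 2)), F)), Pow(F, 4)) = Mul(Add(Mul(3, F), Add(Mul(2, Pow(F, 2)), F)), Pow(F, 4)) = Mul(Add(Mul(3, F), Add(F, Mul(2, Pow(F, 2)))), Pow(F, 4)) = Mul(Add(Mul(2, Pow(F, 2)), Mul(4, F)), Pow(F, 4)) = Mul(Pow(F, 4), Add(Mul(2, Pow(F, 2)), Mul(4, F))))
Mul(Function('s')(T), Pow(Add(1, 0), 2)) = Mul(Mul(2, Pow(Mul(3, I), 5), Add(2, Mul(3, I))), Pow(Add(1, 0), 2)) = Mul(Mul(2, Mul(243, I), Add(2, Mul(3, I))), Pow(1, 2)) = Mul(Mul(486, I, Add(2, Mul(3, I))), 1) = Mul(486, I, Add(2, Mul(3, I)))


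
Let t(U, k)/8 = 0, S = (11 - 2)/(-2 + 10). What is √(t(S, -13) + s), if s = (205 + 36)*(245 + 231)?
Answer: 2*√28679 ≈ 338.70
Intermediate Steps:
S = 9/8 ≈ 1.1250
s = 114716 (s = 241*476 = 114716)
t(U, k) = 0 (t(U, k) = 8*0 = 0)
√(t(S, -13) + s) = √(0 + 114716) = √114716 = 2*√28679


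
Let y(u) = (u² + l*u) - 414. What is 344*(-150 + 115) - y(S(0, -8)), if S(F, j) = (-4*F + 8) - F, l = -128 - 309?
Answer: -8194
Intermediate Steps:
l = -437
S(F, j) = 8 - 5*F (S(F, j) = (8 - 4*F) - F = 8 - 5*F)
y(u) = -414 + u² - 437*u (y(u) = (u² - 437*u) - 414 = -414 + u² - 437*u)
344*(-150 + 115) - y(S(0, -8)) = 344*(-150 + 115) - (-414 + (8 - 5*0)² - 437*(8 - 5*0)) = 344*(-35) - (-414 + (8 + 0)² - 437*(8 + 0)) = -12040 - (-414 + 8² - 437*8) = -12040 - (-414 + 64 - 3496) = -12040 - 1*(-3846) = -12040 + 3846 = -8194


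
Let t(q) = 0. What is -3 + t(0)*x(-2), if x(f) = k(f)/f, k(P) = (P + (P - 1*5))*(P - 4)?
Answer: -3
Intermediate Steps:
k(P) = (-5 + 2*P)*(-4 + P) (k(P) = (P + (P - 5))*(-4 + P) = (P + (-5 + P))*(-4 + P) = (-5 + 2*P)*(-4 + P))
x(f) = (20 - 13*f + 2*f²)/f
-3 + t(0)*x(-2) = -3 + 0*(-13 + 2*(-2) + 20/(-2)) = -3 + 0*(-13 - 4 + 20*(-½)) = -3 + 0*(-13 - 4 - 10) = -3 + 0*(-27) = -3 + 0 = -3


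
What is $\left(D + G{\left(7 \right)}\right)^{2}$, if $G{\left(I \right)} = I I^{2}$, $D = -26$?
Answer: $100489$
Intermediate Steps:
$G{\left(I \right)} = I^{3}$
$\left(D + G{\left(7 \right)}\right)^{2} = \left(-26 + 7^{3}\right)^{2} = \left(-26 + 343\right)^{2} = 317^{2} = 100489$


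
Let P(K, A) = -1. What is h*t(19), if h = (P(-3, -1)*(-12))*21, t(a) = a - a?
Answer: 0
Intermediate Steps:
t(a) = 0
h = 252 (h = -1*(-12)*21 = 12*21 = 252)
h*t(19) = 252*0 = 0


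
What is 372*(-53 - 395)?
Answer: -166656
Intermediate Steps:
372*(-53 - 395) = 372*(-448) = -166656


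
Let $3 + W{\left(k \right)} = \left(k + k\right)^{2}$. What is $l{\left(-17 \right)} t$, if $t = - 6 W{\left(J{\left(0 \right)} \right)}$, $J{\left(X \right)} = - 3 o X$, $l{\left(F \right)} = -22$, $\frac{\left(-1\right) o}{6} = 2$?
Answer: $-396$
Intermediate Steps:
$o = -12$ ($o = \left(-6\right) 2 = -12$)
$J{\left(X \right)} = 36 X$ ($J{\left(X \right)} = \left(-3\right) \left(-12\right) X = 36 X$)
$W{\left(k \right)} = -3 + 4 k^{2}$ ($W{\left(k \right)} = -3 + \left(k + k\right)^{2} = -3 + \left(2 k\right)^{2} = -3 + 4 k^{2}$)
$t = 18$ ($t = - 6 \left(-3 + 4 \left(36 \cdot 0\right)^{2}\right) = - 6 \left(-3 + 4 \cdot 0^{2}\right) = - 6 \left(-3 + 4 \cdot 0\right) = - 6 \left(-3 + 0\right) = \left(-6\right) \left(-3\right) = 18$)
$l{\left(-17 \right)} t = \left(-22\right) 18 = -396$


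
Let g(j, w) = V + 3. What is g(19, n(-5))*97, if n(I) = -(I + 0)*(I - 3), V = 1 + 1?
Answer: 485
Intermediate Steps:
V = 2
n(I) = -I*(-3 + I)
g(j, w) = 5 (g(j, w) = 2 + 3 = 5)
g(19, n(-5))*97 = 5*97 = 485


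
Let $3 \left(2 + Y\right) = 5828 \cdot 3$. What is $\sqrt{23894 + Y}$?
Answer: $2 \sqrt{7430} \approx 172.4$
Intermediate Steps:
$Y = 5826$ ($Y = -2 + \frac{5828 \cdot 3}{3} = -2 + \frac{1}{3} \cdot 17484 = -2 + 5828 = 5826$)
$\sqrt{23894 + Y} = \sqrt{23894 + 5826} = \sqrt{29720} = 2 \sqrt{7430}$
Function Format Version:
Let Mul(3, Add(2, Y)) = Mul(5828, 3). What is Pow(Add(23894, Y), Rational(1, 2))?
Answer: Mul(2, Pow(7430, Rational(1, 2))) ≈ 172.40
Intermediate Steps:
Y = 5826 (Y = Add(-2, Mul(Rational(1, 3), Mul(5828, 3))) = Add(-2, Mul(Rational(1, 3), 17484)) = Add(-2, 5828) = 5826)
Pow(Add(23894, Y), Rational(1, 2)) = Pow(Add(23894, 5826), Rational(1, 2)) = Pow(29720, Rational(1, 2)) = Mul(2, Pow(7430, Rational(1, 2)))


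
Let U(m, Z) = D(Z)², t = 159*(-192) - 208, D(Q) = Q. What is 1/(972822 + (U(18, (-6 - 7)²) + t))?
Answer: 1/970647 ≈ 1.0302e-6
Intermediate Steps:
t = -30736 (t = -30528 - 208 = -30736)
U(m, Z) = Z²
1/(972822 + (U(18, (-6 - 7)²) + t)) = 1/(972822 + (((-6 - 7)²)² - 30736)) = 1/(972822 + (((-13)²)² - 30736)) = 1/(972822 + (169² - 30736)) = 1/(972822 + (28561 - 30736)) = 1/(972822 - 2175) = 1/970647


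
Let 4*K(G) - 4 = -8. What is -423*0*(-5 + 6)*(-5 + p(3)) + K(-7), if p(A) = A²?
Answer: -1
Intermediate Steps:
K(G) = -1 (K(G) = 1 + (¼)*(-8) = 1 - 2 = -1)
-423*0*(-5 + 6)*(-5 + p(3)) + K(-7) = -423*0*(-5 + 6)*(-5 + 3²) - 1 = -423*0*1*(-5 + 9) - 1 = -0*4 - 1 = -423*0 - 1 = 0 - 1 = -1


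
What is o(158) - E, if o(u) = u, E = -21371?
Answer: 21529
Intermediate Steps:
o(158) - E = 158 - 1*(-21371) = 158 + 21371 = 21529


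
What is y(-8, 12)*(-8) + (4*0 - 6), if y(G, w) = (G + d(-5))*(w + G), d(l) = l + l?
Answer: 570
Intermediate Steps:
d(l) = 2*l
y(G, w) = (-10 + G)*(G + w) (y(G, w) = (G + 2*(-5))*(w + G) = (G - 10)*(G + w) = (-10 + G)*(G + w))
y(-8, 12)*(-8) + (4*0 - 6) = ((-8)² - 10*(-8) - 10*12 - 8*12)*(-8) + (4*0 - 6) = (64 + 80 - 120 - 96)*(-8) + (0 - 6) = -72*(-8) - 6 = 576 - 6 = 570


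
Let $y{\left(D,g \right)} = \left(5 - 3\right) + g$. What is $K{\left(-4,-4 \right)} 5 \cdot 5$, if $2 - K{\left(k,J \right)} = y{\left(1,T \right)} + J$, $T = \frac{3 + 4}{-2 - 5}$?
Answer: $125$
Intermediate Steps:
$T = -1$ ($T = \frac{7}{-7} = 7 \left(- \frac{1}{7}\right) = -1$)
$y{\left(D,g \right)} = 2 + g$
$K{\left(k,J \right)} = 1 - J$ ($K{\left(k,J \right)} = 2 - \left(\left(2 - 1\right) + J\right) = 2 - \left(1 + J\right) = 1 - J$)
$K{\left(-4,-4 \right)} 5 \cdot 5 = \left(1 - -4\right) 5 \cdot 5 = \left(1 + 4\right) 5 \cdot 5 = 5 \cdot 5 \cdot 5 = 25 \cdot 5 = 125$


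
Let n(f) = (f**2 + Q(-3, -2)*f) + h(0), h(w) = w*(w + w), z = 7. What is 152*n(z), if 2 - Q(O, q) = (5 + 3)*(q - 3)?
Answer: 52136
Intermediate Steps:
h(w) = 2*w**2 (h(w) = w*(2*w) = 2*w**2)
Q(O, q) = 26 - 8*q (Q(O, q) = 2 - (5 + 3)*(q - 3) = 2 - 8*(-3 + q) = 2 - (-24 + 8*q) = 2 + (24 - 8*q) = 26 - 8*q)
n(f) = f**2 + 42*f (n(f) = (f**2 + (26 - 8*(-2))*f) + 2*0**2 = (f**2 + (26 + 16)*f) + 2*0 = (f**2 + 42*f) + 0 = f**2 + 42*f)
152*n(z) = 152*(7*(42 + 7)) = 152*(7*49) = 152*343 = 52136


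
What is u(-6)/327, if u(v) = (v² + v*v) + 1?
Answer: 73/327 ≈ 0.22324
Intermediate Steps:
u(v) = 1 + 2*v² (u(v) = (v² + v²) + 1 = 2*v² + 1 = 1 + 2*v²)
u(-6)/327 = (1 + 2*(-6)²)/327 = (1 + 2*36)/327 = (1 + 72)/327 = (1/327)*73 = 73/327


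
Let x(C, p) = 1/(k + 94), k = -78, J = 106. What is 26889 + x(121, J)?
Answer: 430225/16 ≈ 26889.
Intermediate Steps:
x(C, p) = 1/16 (x(C, p) = 1/(-78 + 94) = 1/16)
26889 + x(121, J) = 26889 + 1/16 = 430225/16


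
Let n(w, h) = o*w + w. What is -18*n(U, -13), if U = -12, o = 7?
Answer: 1728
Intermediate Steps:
n(w, h) = 8*w (n(w, h) = 7*w + w = 8*w)
-18*n(U, -13) = -144*(-12) = -18*(-96) = 1728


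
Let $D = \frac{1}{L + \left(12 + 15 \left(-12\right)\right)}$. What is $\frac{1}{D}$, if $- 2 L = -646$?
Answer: $155$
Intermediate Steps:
$L = 323$ ($L = \left(- \frac{1}{2}\right) \left(-646\right) = 323$)
$D = \frac{1}{155}$ ($D = \frac{1}{323 + \left(12 + 15 \left(-12\right)\right)} = \frac{1}{323 + \left(12 - 180\right)} = \frac{1}{323 - 168} = \frac{1}{155} \approx 0.0064516$)
$\frac{1}{D} = \frac{1}{\frac{1}{155}} = 155$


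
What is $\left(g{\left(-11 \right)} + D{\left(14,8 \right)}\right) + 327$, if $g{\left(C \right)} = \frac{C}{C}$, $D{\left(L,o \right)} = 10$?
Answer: $338$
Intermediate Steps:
$g{\left(C \right)} = 1$
$\left(g{\left(-11 \right)} + D{\left(14,8 \right)}\right) + 327 = \left(1 + 10\right) + 327 = 11 + 327 = 338$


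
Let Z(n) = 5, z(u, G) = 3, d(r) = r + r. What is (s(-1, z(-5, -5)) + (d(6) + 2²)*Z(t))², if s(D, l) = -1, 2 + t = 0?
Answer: 6241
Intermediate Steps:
d(r) = 2*r
t = -2 (t = -2 + 0 = -2)
(s(-1, z(-5, -5)) + (d(6) + 2²)*Z(t))² = (-1 + (2*6 + 2²)*5)² = (-1 + (12 + 4)*5)² = (-1 + 16*5)² = (-1 + 80)² = 79² = 6241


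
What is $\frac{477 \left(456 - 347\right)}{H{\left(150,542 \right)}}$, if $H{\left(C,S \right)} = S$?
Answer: $\frac{51993}{542} \approx 95.928$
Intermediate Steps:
$\frac{477 \left(456 - 347\right)}{H{\left(150,542 \right)}} = \frac{477 \left(456 - 347\right)}{542} = 477 \cdot 109 \cdot \frac{1}{542} = 51993 \cdot \frac{1}{542} = \frac{51993}{542}$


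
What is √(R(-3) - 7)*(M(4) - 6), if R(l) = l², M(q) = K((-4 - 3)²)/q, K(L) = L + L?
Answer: 37*√2/2 ≈ 26.163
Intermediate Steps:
K(L) = 2*L
M(q) = 98/q (M(q) = (2*(-4 - 3)²)/q = (2*(-7)²)/q = (2*49)/q = 98/q)
√(R(-3) - 7)*(M(4) - 6) = √((-3)² - 7)*(98/4 - 6) = √(9 - 7)*(98*(¼) - 6) = √2*(49/2 - 6) = √2*(37/2) = 37*√2/2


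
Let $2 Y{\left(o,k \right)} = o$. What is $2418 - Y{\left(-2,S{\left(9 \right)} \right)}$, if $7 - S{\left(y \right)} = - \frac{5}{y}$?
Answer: $2419$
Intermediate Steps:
$S{\left(y \right)} = 7 + \frac{5}{y}$ ($S{\left(y \right)} = 7 - - \frac{5}{y} = 7 + \frac{5}{y}$)
$Y{\left(o,k \right)} = \frac{o}{2}$
$2418 - Y{\left(-2,S{\left(9 \right)} \right)} = 2418 - \frac{1}{2} \left(-2\right) = 2418 - -1 = 2418 + 1 = 2419$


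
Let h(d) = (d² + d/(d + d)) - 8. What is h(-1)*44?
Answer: -286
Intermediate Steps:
h(d) = -15/2 + d² (h(d) = (d² + d/((2*d))) - 8 = (d² + (1/(2*d))*d) - 8 = (d² + ½) - 8 = (½ + d²) - 8 = -15/2 + d²)
h(-1)*44 = (-15/2 + (-1)²)*44 = (-15/2 + 1)*44 = -13/2*44 = -286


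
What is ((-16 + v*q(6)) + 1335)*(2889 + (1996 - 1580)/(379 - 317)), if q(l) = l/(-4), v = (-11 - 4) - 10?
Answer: 243537871/62 ≈ 3.9280e+6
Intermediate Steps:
v = -25 (v = -15 - 10 = -25)
q(l) = -l/4 (q(l) = l*(-¼) = -l/4)
((-16 + v*q(6)) + 1335)*(2889 + (1996 - 1580)/(379 - 317)) = ((-16 - (-25)*6/4) + 1335)*(2889 + (1996 - 1580)/(379 - 317)) = ((-16 - 25*(-3/2)) + 1335)*(2889 + 416/62) = ((-16 + 75/2) + 1335)*(2889 + 416*(1/62)) = (43/2 + 1335)*(2889 + 208/31) = (2713/2)*(89767/31) = 243537871/62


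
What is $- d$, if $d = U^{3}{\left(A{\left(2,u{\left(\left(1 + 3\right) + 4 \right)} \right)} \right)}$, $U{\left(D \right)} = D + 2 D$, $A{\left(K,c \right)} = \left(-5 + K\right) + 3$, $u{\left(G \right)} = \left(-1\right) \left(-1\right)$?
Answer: $0$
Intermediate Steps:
$u{\left(G \right)} = 1$
$A{\left(K,c \right)} = -2 + K$
$U{\left(D \right)} = 3 D$
$d = 0$ ($d = \left(3 \left(-2 + 2\right)\right)^{3} = \left(3 \cdot 0\right)^{3} = 0^{3} = 0$)
$- d = \left(-1\right) 0 = 0$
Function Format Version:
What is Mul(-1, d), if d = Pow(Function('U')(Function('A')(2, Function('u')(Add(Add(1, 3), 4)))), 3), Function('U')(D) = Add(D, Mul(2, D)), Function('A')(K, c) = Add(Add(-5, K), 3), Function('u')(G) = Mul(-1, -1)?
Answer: 0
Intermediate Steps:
Function('u')(G) = 1
Function('A')(K, c) = Add(-2, K)
Function('U')(D) = Mul(3, D)
d = 0 (d = Pow(Mul(3, Add(-2, 2)), 3) = Pow(Mul(3, 0), 3) = Pow(0, 3) = 0)
Mul(-1, d) = Mul(-1, 0) = 0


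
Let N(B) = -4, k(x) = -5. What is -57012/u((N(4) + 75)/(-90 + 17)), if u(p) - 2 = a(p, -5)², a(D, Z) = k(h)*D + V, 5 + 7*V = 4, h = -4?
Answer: -7443515226/3169993 ≈ -2348.1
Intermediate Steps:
V = -⅐ (V = -5/7 + (⅐)*4 = -5/7 + 4/7 = -⅐ ≈ -0.14286)
a(D, Z) = -⅐ - 5*D (a(D, Z) = -5*D - ⅐ = -⅐ - 5*D)
u(p) = 2 + (-⅐ - 5*p)²
-57012/u((N(4) + 75)/(-90 + 17)) = -57012/(2 + (1 + 35*((-4 + 75)/(-90 + 17)))²/49) = -57012/(2 + (1 + 35*(71/(-73)))²/49) = -57012/(2 + (1 + 35*(71*(-1/73)))²/49) = -57012/(2 + (1 + 35*(-71/73))²/49) = -57012/(2 + (1 - 2485/73)²/49) = -57012/(2 + (-2412/73)²/49) = -57012/(2 + (1/49)*(5817744/5329)) = -57012/(2 + 5817744/261121) = -57012/6339986/261121 = -57012*261121/6339986 = -7443515226/3169993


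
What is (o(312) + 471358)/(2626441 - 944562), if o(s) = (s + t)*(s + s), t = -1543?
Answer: -296786/1681879 ≈ -0.17646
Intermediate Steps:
o(s) = 2*s*(-1543 + s) (o(s) = (s - 1543)*(s + s) = (-1543 + s)*(2*s) = 2*s*(-1543 + s))
(o(312) + 471358)/(2626441 - 944562) = (2*312*(-1543 + 312) + 471358)/(2626441 - 944562) = (2*312*(-1231) + 471358)/1681879 = (-768144 + 471358)*(1/1681879) = -296786*1/1681879 = -296786/1681879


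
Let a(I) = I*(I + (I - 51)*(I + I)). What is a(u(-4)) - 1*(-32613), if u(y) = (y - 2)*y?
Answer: 2085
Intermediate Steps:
u(y) = y*(-2 + y) (u(y) = (-2 + y)*y = y*(-2 + y))
a(I) = I*(I + 2*I*(-51 + I)) (a(I) = I*(I + (-51 + I)*(2*I)) = I*(I + 2*I*(-51 + I)))
a(u(-4)) - 1*(-32613) = (-4*(-2 - 4))²*(-101 + 2*(-4*(-2 - 4))) - 1*(-32613) = (-4*(-6))²*(-101 + 2*(-4*(-6))) + 32613 = 24²*(-101 + 2*24) + 32613 = 576*(-101 + 48) + 32613 = 576*(-53) + 32613 = -30528 + 32613 = 2085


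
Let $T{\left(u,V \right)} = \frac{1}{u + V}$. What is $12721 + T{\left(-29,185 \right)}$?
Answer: $\frac{1984477}{156} \approx 12721.0$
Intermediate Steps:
$T{\left(u,V \right)} = \frac{1}{V + u}$
$12721 + T{\left(-29,185 \right)} = 12721 + \frac{1}{185 - 29} = 12721 + \frac{1}{156} = \frac{1984477}{156}$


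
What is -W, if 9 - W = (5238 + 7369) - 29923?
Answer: -17325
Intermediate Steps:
W = 17325 (W = 9 - ((5238 + 7369) - 29923) = 9 - (12607 - 29923) = 9 - 1*(-17316) = 9 + 17316 = 17325)
-W = -1*17325 = -17325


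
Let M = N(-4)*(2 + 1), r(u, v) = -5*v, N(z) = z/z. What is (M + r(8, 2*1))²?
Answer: 49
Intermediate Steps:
N(z) = 1
M = 3 (M = 1*(2 + 1) = 1*3 = 3)
(M + r(8, 2*1))² = (3 - 10)² = (-7)² = 49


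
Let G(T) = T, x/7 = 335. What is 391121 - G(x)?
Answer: 388776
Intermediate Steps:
x = 2345 (x = 7*335 = 2345)
391121 - G(x) = 391121 - 1*2345 = 391121 - 2345 = 388776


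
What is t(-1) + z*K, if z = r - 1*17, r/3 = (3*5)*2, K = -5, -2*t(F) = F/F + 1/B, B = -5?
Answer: -1827/5 ≈ -365.40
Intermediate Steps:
t(F) = -2/5 (t(F) = -(F/F + 1/(-5))/2 = -(1 + 1*(-1/5))/2 = -(1 - 1/5)/2 = -1/2*4/5 = -2/5)
r = 90 (r = 3*((3*5)*2) = 3*(15*2) = 3*30 = 90)
z = 73 (z = 90 - 1*17 = 90 - 17 = 73)
t(-1) + z*K = -2/5 + 73*(-5) = -2/5 - 365 = -1827/5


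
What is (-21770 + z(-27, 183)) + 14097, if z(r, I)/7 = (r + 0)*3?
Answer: -8240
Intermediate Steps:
z(r, I) = 21*r (z(r, I) = 7*((r + 0)*3) = 7*(r*3) = 7*(3*r) = 21*r)
(-21770 + z(-27, 183)) + 14097 = (-21770 + 21*(-27)) + 14097 = (-21770 - 567) + 14097 = -22337 + 14097 = -8240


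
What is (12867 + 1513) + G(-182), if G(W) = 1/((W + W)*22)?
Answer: 115155039/8008 ≈ 14380.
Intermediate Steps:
G(W) = 1/(44*W) (G(W) = (1/22)/(2*W) = (1/(2*W))*(1/22) = 1/(44*W))
(12867 + 1513) + G(-182) = (12867 + 1513) + (1/44)/(-182) = 14380 + (1/44)*(-1/182) = 14380 - 1/8008 = 115155039/8008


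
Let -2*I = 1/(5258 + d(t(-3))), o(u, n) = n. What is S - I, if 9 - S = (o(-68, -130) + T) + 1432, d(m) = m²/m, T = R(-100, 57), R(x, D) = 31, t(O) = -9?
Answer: -13899351/10498 ≈ -1324.0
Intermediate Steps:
T = 31
d(m) = m
S = -1324 (S = 9 - ((-130 + 31) + 1432) = 9 - (-99 + 1432) = 9 - 1*1333 = 9 - 1333 = -1324)
I = -1/10498 (I = -1/(2*(5258 - 9)) = -½/5249 = -½*1/5249 = -1/10498 ≈ -9.5256e-5)
S - I = -1324 - 1*(-1/10498) = -1324 + 1/10498 = -13899351/10498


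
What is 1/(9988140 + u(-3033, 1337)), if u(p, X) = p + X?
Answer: 1/9986444 ≈ 1.0014e-7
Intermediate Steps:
u(p, X) = X + p
1/(9988140 + u(-3033, 1337)) = 1/(9988140 + (1337 - 3033)) = 1/(9988140 - 1696) = 1/9986444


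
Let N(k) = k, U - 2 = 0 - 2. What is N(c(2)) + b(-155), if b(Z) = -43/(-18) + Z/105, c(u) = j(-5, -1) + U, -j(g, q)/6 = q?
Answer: 871/126 ≈ 6.9127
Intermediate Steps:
j(g, q) = -6*q
U = 0 (U = 2 + (0 - 2) = 2 - 2 = 0)
c(u) = 6 (c(u) = -6*(-1) + 0 = 6 + 0 = 6)
b(Z) = 43/18 + Z/105 (b(Z) = -43*(-1/18) + Z*(1/105) = 43/18 + Z/105)
N(c(2)) + b(-155) = 6 + (43/18 + (1/105)*(-155)) = 6 + (43/18 - 31/21) = 6 + 115/126 = 871/126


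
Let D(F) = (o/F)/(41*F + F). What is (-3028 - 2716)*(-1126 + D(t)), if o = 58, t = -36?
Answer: 11001622133/1701 ≈ 6.4677e+6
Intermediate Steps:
D(F) = 29/(21*F²) (D(F) = (58/F)/(41*F + F) = (58/F)/((42*F)) = (58/F)*(1/(42*F)) = 29/(21*F²))
(-3028 - 2716)*(-1126 + D(t)) = (-3028 - 2716)*(-1126 + (29/21)/(-36)²) = -5744*(-1126 + (29/21)*(1/1296)) = -5744*(-1126 + 29/27216) = -5744*(-30645187/27216) = 11001622133/1701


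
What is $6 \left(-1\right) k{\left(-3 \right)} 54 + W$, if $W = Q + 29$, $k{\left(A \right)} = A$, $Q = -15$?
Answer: $986$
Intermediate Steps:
$W = 14$ ($W = -15 + 29 = 14$)
$6 \left(-1\right) k{\left(-3 \right)} 54 + W = 6 \left(-1\right) \left(-3\right) 54 + 14 = \left(-6\right) \left(-3\right) 54 + 14 = 18 \cdot 54 + 14 = 972 + 14 = 986$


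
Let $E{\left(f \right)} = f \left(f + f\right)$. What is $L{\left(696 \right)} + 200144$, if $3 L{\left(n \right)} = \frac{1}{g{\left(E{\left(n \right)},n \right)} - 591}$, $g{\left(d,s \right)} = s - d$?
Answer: $\frac{581654690063}{2906181} \approx 2.0014 \cdot 10^{5}$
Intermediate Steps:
$E{\left(f \right)} = 2 f^{2}$ ($E{\left(f \right)} = f 2 f = 2 f^{2}$)
$L{\left(n \right)} = \frac{1}{3 \left(-591 + n - 2 n^{2}\right)}$ ($L{\left(n \right)} = \frac{1}{3 \left(\left(n - 2 n^{2}\right) - 591\right)} = \frac{1}{3 \left(-591 + n - 2 n^{2}\right)}$)
$L{\left(696 \right)} + 200144 = - \frac{1}{1773 - 2088 + 6 \cdot 696^{2}} + 200144 = - \frac{1}{1773 - 2088 + 6 \cdot 484416} + 200144 = - \frac{1}{1773 - 2088 + 2906496} + 200144 = - \frac{1}{2906181} + 200144 = \frac{581654690063}{2906181}$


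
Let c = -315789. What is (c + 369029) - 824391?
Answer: -771151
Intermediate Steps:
(c + 369029) - 824391 = (-315789 + 369029) - 824391 = 53240 - 824391 = -771151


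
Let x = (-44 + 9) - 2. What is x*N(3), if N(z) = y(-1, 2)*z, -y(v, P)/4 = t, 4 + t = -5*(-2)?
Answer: 2664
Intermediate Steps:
t = 6 (t = -4 - 5*(-2) = -4 + 10 = 6)
y(v, P) = -24 (y(v, P) = -4*6 = -24)
x = -37 (x = -35 - 2 = -37)
N(z) = -24*z
x*N(3) = -(-888)*3 = -37*(-72) = 2664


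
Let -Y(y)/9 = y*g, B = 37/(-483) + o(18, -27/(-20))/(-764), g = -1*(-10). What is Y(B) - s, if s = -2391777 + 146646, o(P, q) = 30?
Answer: 69040344066/30751 ≈ 2.2451e+6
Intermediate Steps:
s = -2245131
g = 10
B = -21379/184506 (B = 37/(-483) + 30/(-764) = 37*(-1/483) + 30*(-1/764) = -37/483 - 15/382 = -21379/184506 ≈ -0.11587)
Y(y) = -90*y (Y(y) = -9*y*10 = -90*y)
Y(B) - s = -90*(-21379/184506) - 1*(-2245131) = 320685/30751 + 2245131 = 69040344066/30751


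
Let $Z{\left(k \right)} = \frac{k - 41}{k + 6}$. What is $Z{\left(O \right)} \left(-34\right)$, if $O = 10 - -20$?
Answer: $\frac{187}{18} \approx 10.389$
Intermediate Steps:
$O = 30$ ($O = 10 + 20 = 30$)
$Z{\left(k \right)} = \frac{-41 + k}{6 + k}$
$Z{\left(O \right)} \left(-34\right) = \frac{-41 + 30}{6 + 30} \left(-34\right) = \frac{1}{36} \left(-11\right) \left(-34\right) = \left(- \frac{11}{36}\right) \left(-34\right) = \frac{187}{18}$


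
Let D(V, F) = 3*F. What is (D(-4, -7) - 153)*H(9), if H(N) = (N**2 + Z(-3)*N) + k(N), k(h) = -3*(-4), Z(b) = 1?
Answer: -17748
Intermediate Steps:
k(h) = 12
H(N) = 12 + N + N**2 (H(N) = (N**2 + 1*N) + 12 = (N**2 + N) + 12 = (N + N**2) + 12 = 12 + N + N**2)
(D(-4, -7) - 153)*H(9) = (3*(-7) - 153)*(12 + 9 + 9**2) = (-21 - 153)*(12 + 9 + 81) = -174*102 = -17748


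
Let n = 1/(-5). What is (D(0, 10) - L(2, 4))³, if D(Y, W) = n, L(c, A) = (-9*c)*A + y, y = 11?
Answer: 28094464/125 ≈ 2.2476e+5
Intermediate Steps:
n = -⅕ ≈ -0.20000
L(c, A) = 11 - 9*A*c (L(c, A) = (-9*c)*A + 11 = -9*A*c + 11 = 11 - 9*A*c)
D(Y, W) = -⅕
(D(0, 10) - L(2, 4))³ = (-⅕ - (11 - 9*4*2))³ = (-⅕ - (11 - 72))³ = (-⅕ - 1*(-61))³ = (-⅕ + 61)³ = (304/5)³ = 28094464/125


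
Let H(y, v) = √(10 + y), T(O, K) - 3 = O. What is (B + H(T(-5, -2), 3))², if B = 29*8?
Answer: 53832 + 928*√2 ≈ 55144.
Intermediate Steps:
T(O, K) = 3 + O
B = 232
(B + H(T(-5, -2), 3))² = (232 + √(10 + (3 - 5)))² = (232 + √(10 - 2))² = (232 + √8)² = (232 + 2*√2)²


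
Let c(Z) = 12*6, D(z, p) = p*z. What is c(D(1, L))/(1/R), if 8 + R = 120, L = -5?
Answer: 8064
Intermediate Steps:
c(Z) = 72
R = 112 (R = -8 + 120 = 112)
c(D(1, L))/(1/R) = 72/(1/112) = 72*112 = 8064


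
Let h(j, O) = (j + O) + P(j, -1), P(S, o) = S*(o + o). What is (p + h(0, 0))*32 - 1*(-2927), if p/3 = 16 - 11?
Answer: 3407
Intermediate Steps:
P(S, o) = 2*S*o (P(S, o) = S*(2*o) = 2*S*o)
p = 15 (p = 3*(16 - 11) = 3*5 = 15)
h(j, O) = O - j (h(j, O) = (j + O) + 2*j*(-1) = (O + j) - 2*j = O - j)
(p + h(0, 0))*32 - 1*(-2927) = (15 + (0 - 1*0))*32 - 1*(-2927) = (15 + (0 + 0))*32 + 2927 = (15 + 0)*32 + 2927 = 15*32 + 2927 = 480 + 2927 = 3407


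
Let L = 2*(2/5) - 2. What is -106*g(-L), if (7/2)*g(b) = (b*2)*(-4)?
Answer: 10176/35 ≈ 290.74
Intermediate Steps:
L = -6/5 (L = 2*(2*(⅕)) - 2 = 2*(⅖) - 2 = ⅘ - 2 = -6/5 ≈ -1.2000)
g(b) = -16*b/7 (g(b) = 2*((b*2)*(-4))/7 = 2*((2*b)*(-4))/7 = 2*(-8*b)/7 = -16*b/7)
-106*g(-L) = -(-1696)*(-1*(-6/5))/7 = -(-1696)*6/(7*5) = -106*(-96/35) = 10176/35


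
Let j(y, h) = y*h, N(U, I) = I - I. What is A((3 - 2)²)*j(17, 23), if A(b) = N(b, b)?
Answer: 0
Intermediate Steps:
N(U, I) = 0
A(b) = 0
j(y, h) = h*y
A((3 - 2)²)*j(17, 23) = 0*(23*17) = 0*391 = 0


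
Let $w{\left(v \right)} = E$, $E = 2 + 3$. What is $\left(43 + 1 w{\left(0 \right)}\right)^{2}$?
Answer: $2304$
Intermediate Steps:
$E = 5$
$w{\left(v \right)} = 5$
$\left(43 + 1 w{\left(0 \right)}\right)^{2} = \left(43 + 1 \cdot 5\right)^{2} = \left(43 + 5\right)^{2} = 48^{2} = 2304$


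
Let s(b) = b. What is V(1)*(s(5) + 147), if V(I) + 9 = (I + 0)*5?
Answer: -608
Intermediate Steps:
V(I) = -9 + 5*I (V(I) = -9 + (I + 0)*5 = -9 + I*5 = -9 + 5*I)
V(1)*(s(5) + 147) = (-9 + 5*1)*(5 + 147) = (-9 + 5)*152 = -4*152 = -608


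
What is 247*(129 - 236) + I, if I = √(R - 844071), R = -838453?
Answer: -26429 + 2*I*√420631 ≈ -26429.0 + 1297.1*I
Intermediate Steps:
I = 2*I*√420631 (I = √(-838453 - 844071) = √(-1682524) = 2*I*√420631 ≈ 1297.1*I)
247*(129 - 236) + I = 247*(129 - 236) + 2*I*√420631 = 247*(-107) + 2*I*√420631 = -26429 + 2*I*√420631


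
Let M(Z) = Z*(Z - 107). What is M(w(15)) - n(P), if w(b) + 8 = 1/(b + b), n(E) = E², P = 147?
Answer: -18623789/900 ≈ -20693.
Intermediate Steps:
w(b) = -8 + 1/(2*b) (w(b) = -8 + 1/(b + b) = -8 + 1/(2*b))
M(Z) = Z*(-107 + Z)
M(w(15)) - n(P) = (-8 + (½)/15)*(-107 + (-8 + (½)/15)) - 1*147² = (-8 + (½)*(1/15))*(-107 + (-8 + (½)*(1/15))) - 1*21609 = (-8 + 1/30)*(-107 + (-8 + 1/30)) - 21609 = -239*(-107 - 239/30)/30 - 21609 = -239/30*(-3449/30) - 21609 = 824311/900 - 21609 = -18623789/900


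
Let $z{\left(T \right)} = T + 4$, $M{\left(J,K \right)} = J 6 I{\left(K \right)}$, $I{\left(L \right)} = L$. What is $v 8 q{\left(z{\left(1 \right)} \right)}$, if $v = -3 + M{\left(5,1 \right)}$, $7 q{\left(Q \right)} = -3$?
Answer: $- \frac{648}{7} \approx -92.571$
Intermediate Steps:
$M{\left(J,K \right)} = 6 J K$ ($M{\left(J,K \right)} = J 6 K = 6 J K$)
$z{\left(T \right)} = 4 + T$
$q{\left(Q \right)} = - \frac{3}{7}$ ($q{\left(Q \right)} = \frac{1}{7} \left(-3\right) = - \frac{3}{7}$)
$v = 27$ ($v = -3 + 6 \cdot 5 \cdot 1 = -3 + 30 = 27$)
$v 8 q{\left(z{\left(1 \right)} \right)} = 27 \cdot 8 \left(- \frac{3}{7}\right) = 216 \left(- \frac{3}{7}\right) = - \frac{648}{7}$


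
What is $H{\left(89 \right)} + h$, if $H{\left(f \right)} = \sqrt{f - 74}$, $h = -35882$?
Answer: $-35882 + \sqrt{15} \approx -35878.0$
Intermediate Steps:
$H{\left(f \right)} = \sqrt{-74 + f}$
$H{\left(89 \right)} + h = \sqrt{-74 + 89} - 35882 = \sqrt{15} - 35882 = -35882 + \sqrt{15}$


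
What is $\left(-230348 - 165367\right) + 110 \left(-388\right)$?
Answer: $-438395$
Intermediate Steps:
$\left(-230348 - 165367\right) + 110 \left(-388\right) = -395715 - 42680 = -438395$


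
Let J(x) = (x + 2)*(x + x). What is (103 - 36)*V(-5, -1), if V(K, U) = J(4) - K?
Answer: 3551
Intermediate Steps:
J(x) = 2*x*(2 + x) (J(x) = (2 + x)*(2*x) = 2*x*(2 + x))
V(K, U) = 48 - K (V(K, U) = 2*4*(2 + 4) - K = 2*4*6 - K = 48 - K)
(103 - 36)*V(-5, -1) = (103 - 36)*(48 - 1*(-5)) = 67*(48 + 5) = 67*53 = 3551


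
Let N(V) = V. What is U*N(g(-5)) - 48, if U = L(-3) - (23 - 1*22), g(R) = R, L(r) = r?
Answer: -28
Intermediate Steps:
U = -4 (U = -3 - (23 - 1*22) = -3 - (23 - 22) = -3 - 1*1 = -3 - 1 = -4)
U*N(g(-5)) - 48 = -4*(-5) - 48 = 20 - 48 = -28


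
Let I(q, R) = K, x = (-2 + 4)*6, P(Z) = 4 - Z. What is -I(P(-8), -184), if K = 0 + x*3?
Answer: -36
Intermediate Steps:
x = 12 (x = 2*6 = 12)
K = 36 (K = 0 + 12*3 = 0 + 36 = 36)
I(q, R) = 36
-I(P(-8), -184) = -1*36 = -36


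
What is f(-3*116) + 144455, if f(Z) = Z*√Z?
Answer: 144455 - 696*I*√87 ≈ 1.4446e+5 - 6491.9*I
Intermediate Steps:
f(Z) = Z^(3/2)
f(-3*116) + 144455 = (-3*116)^(3/2) + 144455 = (-348)^(3/2) + 144455 = -696*I*√87 + 144455 = 144455 - 696*I*√87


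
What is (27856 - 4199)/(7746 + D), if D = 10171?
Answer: 577/437 ≈ 1.3204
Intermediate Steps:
(27856 - 4199)/(7746 + D) = (27856 - 4199)/(7746 + 10171) = 23657/17917 = 23657*(1/17917) = 577/437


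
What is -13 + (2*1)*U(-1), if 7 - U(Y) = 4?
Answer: -7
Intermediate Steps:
U(Y) = 3 (U(Y) = 7 - 1*4 = 7 - 4 = 3)
-13 + (2*1)*U(-1) = -13 + (2*1)*3 = -13 + 2*3 = -13 + 6 = -7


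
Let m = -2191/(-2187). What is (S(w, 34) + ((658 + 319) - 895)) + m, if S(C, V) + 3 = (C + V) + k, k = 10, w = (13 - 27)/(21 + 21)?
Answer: 270463/2187 ≈ 123.67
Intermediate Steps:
w = -⅓ (w = -14/42 = -14*1/42 = -⅓ ≈ -0.33333)
m = 2191/2187 (m = -2191*(-1/2187) = 2191/2187 ≈ 1.0018)
S(C, V) = 7 + C + V (S(C, V) = -3 + ((C + V) + 10) = -3 + (10 + C + V) = 7 + C + V)
(S(w, 34) + ((658 + 319) - 895)) + m = ((7 - ⅓ + 34) + ((658 + 319) - 895)) + 2191/2187 = (122/3 + (977 - 895)) + 2191/2187 = (122/3 + 82) + 2191/2187 = 368/3 + 2191/2187 = 270463/2187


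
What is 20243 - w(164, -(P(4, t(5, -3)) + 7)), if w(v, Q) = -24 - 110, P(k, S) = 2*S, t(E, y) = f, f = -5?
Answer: 20377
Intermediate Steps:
t(E, y) = -5
w(v, Q) = -134
20243 - w(164, -(P(4, t(5, -3)) + 7)) = 20243 - 1*(-134) = 20243 + 134 = 20377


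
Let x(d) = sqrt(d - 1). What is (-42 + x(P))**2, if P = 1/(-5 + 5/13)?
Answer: (1260 - I*sqrt(1095))**2/900 ≈ 1762.8 - 92.654*I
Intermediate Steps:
P = -13/60 (P = 1/(-5 + 5*(1/13)) = 1/(-5 + 5/13) = 1/(-60/13) = -13/60 ≈ -0.21667)
x(d) = sqrt(-1 + d)
(-42 + x(P))**2 = (-42 + sqrt(-1 - 13/60))**2 = (-42 + sqrt(-73/60))**2 = (-42 + I*sqrt(1095)/30)**2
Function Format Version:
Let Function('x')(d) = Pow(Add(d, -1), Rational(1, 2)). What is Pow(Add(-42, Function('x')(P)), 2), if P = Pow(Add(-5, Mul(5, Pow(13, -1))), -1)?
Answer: Mul(Rational(1, 900), Pow(Add(1260, Mul(-1, I, Pow(1095, Rational(1, 2)))), 2)) ≈ Add(1762.8, Mul(-92.654, I))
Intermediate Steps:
P = Rational(-13, 60) (P = Pow(Add(-5, Mul(5, Rational(1, 13))), -1) = Pow(Add(-5, Rational(5, 13)), -1) = Pow(Rational(-60, 13), -1) = Rational(-13, 60) ≈ -0.21667)
Function('x')(d) = Pow(Add(-1, d), Rational(1, 2))
Pow(Add(-42, Function('x')(P)), 2) = Pow(Add(-42, Pow(Add(-1, Rational(-13, 60)), Rational(1, 2))), 2) = Pow(Add(-42, Pow(Rational(-73, 60), Rational(1, 2))), 2) = Pow(Add(-42, Mul(Rational(1, 30), I, Pow(1095, Rational(1, 2)))), 2)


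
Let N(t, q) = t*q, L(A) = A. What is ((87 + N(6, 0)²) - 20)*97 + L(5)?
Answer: 6504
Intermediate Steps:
N(t, q) = q*t
((87 + N(6, 0)²) - 20)*97 + L(5) = ((87 + (0*6)²) - 20)*97 + 5 = ((87 + 0²) - 20)*97 + 5 = ((87 + 0) - 20)*97 + 5 = (87 - 20)*97 + 5 = 67*97 + 5 = 6499 + 5 = 6504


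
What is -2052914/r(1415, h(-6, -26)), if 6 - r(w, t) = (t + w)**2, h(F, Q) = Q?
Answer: 2052914/1929315 ≈ 1.0641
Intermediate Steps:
r(w, t) = 6 - (t + w)**2
-2052914/r(1415, h(-6, -26)) = -2052914/(6 - (-26 + 1415)**2) = -2052914/(6 - 1*1389**2) = -2052914/(6 - 1*1929321) = -2052914/(6 - 1929321) = -2052914/(-1929315) = -2052914*(-1/1929315) = 2052914/1929315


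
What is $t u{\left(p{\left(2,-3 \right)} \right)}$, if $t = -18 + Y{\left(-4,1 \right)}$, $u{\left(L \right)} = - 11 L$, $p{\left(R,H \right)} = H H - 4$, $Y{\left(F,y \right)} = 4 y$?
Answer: $770$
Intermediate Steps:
$p{\left(R,H \right)} = -4 + H^{2}$ ($p{\left(R,H \right)} = H^{2} - 4 = -4 + H^{2}$)
$t = -14$ ($t = -18 + 4 \cdot 1 = -18 + 4 = -14$)
$t u{\left(p{\left(2,-3 \right)} \right)} = - 14 \left(- 11 \left(-4 + \left(-3\right)^{2}\right)\right) = - 14 \left(- 11 \left(-4 + 9\right)\right) = - 14 \left(\left(-11\right) 5\right) = \left(-14\right) \left(-55\right) = 770$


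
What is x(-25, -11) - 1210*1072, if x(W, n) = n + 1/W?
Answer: -32428276/25 ≈ -1.2971e+6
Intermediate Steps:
x(-25, -11) - 1210*1072 = (-11 + 1/(-25)) - 1210*1072 = (-11 - 1/25) - 1297120 = -276/25 - 1297120 = -32428276/25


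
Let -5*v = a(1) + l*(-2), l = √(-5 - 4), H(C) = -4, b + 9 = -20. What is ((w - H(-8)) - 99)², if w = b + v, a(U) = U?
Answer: 77121/5 - 7452*I/25 ≈ 15424.0 - 298.08*I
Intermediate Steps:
b = -29 (b = -9 - 20 = -29)
l = 3*I (l = √(-9) = 3*I ≈ 3.0*I)
v = -⅕ + 6*I/5 (v = -(1 + (3*I)*(-2))/5 = -(1 - 6*I)/5 = -⅕ + 6*I/5 ≈ -0.2 + 1.2*I)
w = -146/5 + 6*I/5 (w = -29 + (-⅕ + 6*I/5) = -146/5 + 6*I/5 ≈ -29.2 + 1.2*I)
((w - H(-8)) - 99)² = (((-146/5 + 6*I/5) - 1*(-4)) - 99)² = (((-146/5 + 6*I/5) + 4) - 99)² = ((-126/5 + 6*I/5) - 99)² = (-621/5 + 6*I/5)²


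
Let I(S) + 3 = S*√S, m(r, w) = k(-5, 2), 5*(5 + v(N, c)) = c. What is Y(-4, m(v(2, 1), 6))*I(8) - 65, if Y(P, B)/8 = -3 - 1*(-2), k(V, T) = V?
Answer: -41 - 128*√2 ≈ -222.02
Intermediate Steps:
v(N, c) = -5 + c/5
m(r, w) = -5
Y(P, B) = -8 (Y(P, B) = 8*(-3 - 1*(-2)) = 8*(-3 + 2) = 8*(-1) = -8)
I(S) = -3 + S^(3/2) (I(S) = -3 + S*√S = -3 + S^(3/2))
Y(-4, m(v(2, 1), 6))*I(8) - 65 = -8*(-3 + 8^(3/2)) - 65 = -8*(-3 + 16*√2) - 65 = (24 - 128*√2) - 65 = -41 - 128*√2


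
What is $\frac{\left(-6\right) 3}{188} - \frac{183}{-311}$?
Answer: $\frac{14403}{29234} \approx 0.49268$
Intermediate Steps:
$\frac{\left(-6\right) 3}{188} - \frac{183}{-311} = \left(-18\right) \frac{1}{188} - - \frac{183}{311} = - \frac{9}{94} + \frac{183}{311} = \frac{14403}{29234}$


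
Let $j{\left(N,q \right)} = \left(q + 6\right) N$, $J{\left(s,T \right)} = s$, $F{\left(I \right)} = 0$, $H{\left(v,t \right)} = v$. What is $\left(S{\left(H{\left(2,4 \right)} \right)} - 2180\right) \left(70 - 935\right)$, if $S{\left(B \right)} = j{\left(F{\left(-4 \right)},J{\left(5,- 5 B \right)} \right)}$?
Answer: $1885700$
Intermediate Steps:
$j{\left(N,q \right)} = N \left(6 + q\right)$ ($j{\left(N,q \right)} = \left(6 + q\right) N = N \left(6 + q\right)$)
$S{\left(B \right)} = 0$ ($S{\left(B \right)} = 0 \left(6 + 5\right) = 0 \cdot 11 = 0$)
$\left(S{\left(H{\left(2,4 \right)} \right)} - 2180\right) \left(70 - 935\right) = \left(0 - 2180\right) \left(70 - 935\right) = \left(-2180\right) \left(-865\right) = 1885700$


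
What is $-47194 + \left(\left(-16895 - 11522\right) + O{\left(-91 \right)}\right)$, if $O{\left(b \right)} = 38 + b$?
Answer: $-75664$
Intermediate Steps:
$-47194 + \left(\left(-16895 - 11522\right) + O{\left(-91 \right)}\right) = -47194 + \left(\left(-16895 - 11522\right) + \left(38 - 91\right)\right) = -47194 - 28470 = -75664$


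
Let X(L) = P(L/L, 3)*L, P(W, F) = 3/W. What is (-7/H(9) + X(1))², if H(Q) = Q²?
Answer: 55696/6561 ≈ 8.4890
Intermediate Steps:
X(L) = 3*L (X(L) = (3/((L/L)))*L = (3/1)*L = (3*1)*L = 3*L)
(-7/H(9) + X(1))² = (-7/(9²) + 3*1)² = (-7/81 + 3)² = (236/81)² = 55696/6561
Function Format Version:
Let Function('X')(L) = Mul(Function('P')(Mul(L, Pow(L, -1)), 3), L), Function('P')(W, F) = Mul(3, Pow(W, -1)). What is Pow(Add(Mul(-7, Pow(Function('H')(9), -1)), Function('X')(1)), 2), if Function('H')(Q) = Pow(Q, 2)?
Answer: Rational(55696, 6561) ≈ 8.4890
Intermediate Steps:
Function('X')(L) = Mul(3, L) (Function('X')(L) = Mul(Mul(3, Pow(Mul(L, Pow(L, -1)), -1)), L) = Mul(Mul(3, Pow(1, -1)), L) = Mul(Mul(3, 1), L) = Mul(3, L))
Pow(Add(Mul(-7, Pow(Function('H')(9), -1)), Function('X')(1)), 2) = Pow(Add(Mul(-7, Pow(Pow(9, 2), -1)), Mul(3, 1)), 2) = Pow(Add(Mul(-7, Pow(81, -1)), 3), 2) = Pow(Add(Mul(-7, Rational(1, 81)), 3), 2) = Pow(Add(Rational(-7, 81), 3), 2) = Pow(Rational(236, 81), 2) = Rational(55696, 6561)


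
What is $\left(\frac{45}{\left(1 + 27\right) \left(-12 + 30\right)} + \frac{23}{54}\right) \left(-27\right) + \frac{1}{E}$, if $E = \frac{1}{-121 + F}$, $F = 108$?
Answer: $- \frac{1507}{56} \approx -26.911$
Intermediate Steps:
$E = - \frac{1}{13}$ ($E = \frac{1}{-121 + 108} = \frac{1}{-13} = - \frac{1}{13} \approx -0.076923$)
$\left(\frac{45}{\left(1 + 27\right) \left(-12 + 30\right)} + \frac{23}{54}\right) \left(-27\right) + \frac{1}{E} = \left(\frac{45}{\left(1 + 27\right) \left(-12 + 30\right)} + \frac{23}{54}\right) \left(-27\right) + \frac{1}{- \frac{1}{13}} = \left(\frac{45}{28 \cdot 18} + 23 \cdot \frac{1}{54}\right) \left(-27\right) - 13 = \left(\frac{45}{504} + \frac{23}{54}\right) \left(-27\right) - 13 = \left(45 \cdot \frac{1}{504} + \frac{23}{54}\right) \left(-27\right) - 13 = \left(\frac{5}{56} + \frac{23}{54}\right) \left(-27\right) - 13 = \frac{779}{1512} \left(-27\right) - 13 = - \frac{779}{56} - 13 = - \frac{1507}{56}$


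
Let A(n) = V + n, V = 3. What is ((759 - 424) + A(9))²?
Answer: 120409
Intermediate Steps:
A(n) = 3 + n
((759 - 424) + A(9))² = ((759 - 424) + (3 + 9))² = (335 + 12)² = 347² = 120409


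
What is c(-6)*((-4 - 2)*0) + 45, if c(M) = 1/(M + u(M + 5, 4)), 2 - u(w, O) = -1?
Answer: 45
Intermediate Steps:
u(w, O) = 3 (u(w, O) = 2 - 1*(-1) = 2 + 1 = 3)
c(M) = 1/(3 + M) (c(M) = 1/(M + 3) = 1/(3 + M))
c(-6)*((-4 - 2)*0) + 45 = ((-4 - 2)*0)/(3 - 6) + 45 = (-6*0)/(-3) + 45 = -⅓*0 + 45 = 0 + 45 = 45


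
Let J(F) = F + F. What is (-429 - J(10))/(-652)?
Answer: 449/652 ≈ 0.68865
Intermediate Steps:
J(F) = 2*F
(-429 - J(10))/(-652) = (-429 - 2*10)/(-652) = (-429 - 1*20)*(-1/652) = (-429 - 20)*(-1/652) = -449*(-1/652) = 449/652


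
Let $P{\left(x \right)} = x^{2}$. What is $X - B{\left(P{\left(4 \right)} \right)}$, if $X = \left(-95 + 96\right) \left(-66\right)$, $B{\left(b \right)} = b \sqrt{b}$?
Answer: $-130$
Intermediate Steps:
$B{\left(b \right)} = b^{\frac{3}{2}}$
$X = -66$ ($X = 1 \left(-66\right) = -66$)
$X - B{\left(P{\left(4 \right)} \right)} = -66 - \left(4^{2}\right)^{\frac{3}{2}} = -66 - 16^{\frac{3}{2}} = -66 - 64 = -130$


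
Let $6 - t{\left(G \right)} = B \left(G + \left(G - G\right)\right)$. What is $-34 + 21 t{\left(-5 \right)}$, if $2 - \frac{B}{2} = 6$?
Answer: $-748$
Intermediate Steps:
$B = -8$ ($B = 4 - 12 = -8$)
$t{\left(G \right)} = 6 + 8 G$ ($t{\left(G \right)} = 6 - - 8 \left(G + \left(G - G\right)\right) = 6 - - 8 \left(G + 0\right) = 6 - - 8 G = 6 + 8 G$)
$-34 + 21 t{\left(-5 \right)} = -34 + 21 \left(6 + 8 \left(-5\right)\right) = -34 + 21 \left(6 - 40\right) = -34 + 21 \left(-34\right) = -34 - 714 = -748$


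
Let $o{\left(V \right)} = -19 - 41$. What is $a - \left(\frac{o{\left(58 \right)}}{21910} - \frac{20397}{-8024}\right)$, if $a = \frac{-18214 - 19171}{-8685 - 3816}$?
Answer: $\frac{99184453657}{219774880584} \approx 0.4513$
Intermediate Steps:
$o{\left(V \right)} = -60$
$a = \frac{37385}{12501}$ ($a = - \frac{37385}{-12501} = \left(-37385\right) \left(- \frac{1}{12501}\right) = \frac{37385}{12501} \approx 2.9906$)
$a - \left(\frac{o{\left(58 \right)}}{21910} - \frac{20397}{-8024}\right) = \frac{37385}{12501} - \left(- \frac{60}{21910} - \frac{20397}{-8024}\right) = \frac{37385}{12501} - \left(\left(-60\right) \frac{1}{21910} - - \frac{20397}{8024}\right) = \frac{37385}{12501} - \left(- \frac{6}{2191} + \frac{20397}{8024}\right) = \frac{37385}{12501} - \frac{44641683}{17580584} = \frac{99184453657}{219774880584}$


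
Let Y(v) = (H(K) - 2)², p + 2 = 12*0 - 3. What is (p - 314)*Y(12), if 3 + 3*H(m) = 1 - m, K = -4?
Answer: -5104/9 ≈ -567.11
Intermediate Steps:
H(m) = -⅔ - m/3 (H(m) = -1 + (1 - m)/3 = -1 + (⅓ - m/3) = -⅔ - m/3)
p = -5 (p = -2 + (12*0 - 3) = -2 + (0 - 3) = -2 - 3 = -5)
Y(v) = 16/9 (Y(v) = ((-⅔ - ⅓*(-4)) - 2)² = ((-⅔ + 4/3) - 2)² = (⅔ - 2)² = (-4/3)² = 16/9)
(p - 314)*Y(12) = (-5 - 314)*(16/9) = -319*16/9 = -5104/9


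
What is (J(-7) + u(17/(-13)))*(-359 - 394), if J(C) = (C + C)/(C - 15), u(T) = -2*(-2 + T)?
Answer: -780861/143 ≈ -5460.6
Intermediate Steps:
u(T) = 4 - 2*T
J(C) = 2*C/(-15 + C) (J(C) = (2*C)/(-15 + C) = 2*C/(-15 + C))
(J(-7) + u(17/(-13)))*(-359 - 394) = (2*(-7)/(-15 - 7) + (4 - 34/(-13)))*(-359 - 394) = (2*(-7)/(-22) + (4 - 34*(-1)/13))*(-753) = (2*(-7)*(-1/22) + (4 - 2*(-17/13)))*(-753) = (7/11 + (4 + 34/13))*(-753) = (7/11 + 86/13)*(-753) = (1037/143)*(-753) = -780861/143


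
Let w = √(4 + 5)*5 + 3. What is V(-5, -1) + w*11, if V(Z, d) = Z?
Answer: 193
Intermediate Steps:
w = 18 (w = √9*5 + 3 = 3*5 + 3 = 15 + 3 = 18)
V(-5, -1) + w*11 = -5 + 18*11 = -5 + 198 = 193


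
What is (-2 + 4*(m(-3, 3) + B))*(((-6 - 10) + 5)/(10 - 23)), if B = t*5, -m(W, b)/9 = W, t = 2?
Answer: 1606/13 ≈ 123.54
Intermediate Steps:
m(W, b) = -9*W
B = 10 (B = 2*5 = 10)
(-2 + 4*(m(-3, 3) + B))*(((-6 - 10) + 5)/(10 - 23)) = (-2 + 4*(-9*(-3) + 10))*(((-6 - 10) + 5)/(10 - 23)) = (-2 + 4*(27 + 10))*((-16 + 5)/(-13)) = (-2 + 4*37)*(-11*(-1/13)) = (-2 + 148)*(11/13) = 146*(11/13) = 1606/13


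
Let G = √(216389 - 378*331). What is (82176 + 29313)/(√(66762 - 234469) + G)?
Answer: 111489/(√91271 + I*√167707) ≈ 130.06 - 176.3*I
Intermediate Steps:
G = √91271 (G = √(216389 - 125118) = √91271 ≈ 302.11)
(82176 + 29313)/(√(66762 - 234469) + G) = (82176 + 29313)/(√(66762 - 234469) + √91271) = 111489/(√(-167707) + √91271) = 111489/(I*√167707 + √91271) = 111489/(√91271 + I*√167707)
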